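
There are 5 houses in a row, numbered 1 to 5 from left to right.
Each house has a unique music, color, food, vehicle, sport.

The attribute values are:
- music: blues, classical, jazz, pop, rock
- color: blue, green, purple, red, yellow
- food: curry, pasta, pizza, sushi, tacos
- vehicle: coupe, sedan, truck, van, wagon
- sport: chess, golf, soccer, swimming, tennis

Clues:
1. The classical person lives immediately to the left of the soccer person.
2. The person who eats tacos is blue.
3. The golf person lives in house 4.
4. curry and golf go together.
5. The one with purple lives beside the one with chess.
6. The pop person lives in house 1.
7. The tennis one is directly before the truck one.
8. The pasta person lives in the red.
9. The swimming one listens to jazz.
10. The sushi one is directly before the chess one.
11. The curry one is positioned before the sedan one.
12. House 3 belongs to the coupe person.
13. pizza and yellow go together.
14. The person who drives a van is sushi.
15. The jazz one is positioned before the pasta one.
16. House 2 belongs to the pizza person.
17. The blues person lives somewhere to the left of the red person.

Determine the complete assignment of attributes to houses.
Solution:

House | Music | Color | Food | Vehicle | Sport
----------------------------------------------
  1   | pop | purple | sushi | van | tennis
  2   | blues | yellow | pizza | truck | chess
  3   | jazz | blue | tacos | coupe | swimming
  4   | classical | green | curry | wagon | golf
  5   | rock | red | pasta | sedan | soccer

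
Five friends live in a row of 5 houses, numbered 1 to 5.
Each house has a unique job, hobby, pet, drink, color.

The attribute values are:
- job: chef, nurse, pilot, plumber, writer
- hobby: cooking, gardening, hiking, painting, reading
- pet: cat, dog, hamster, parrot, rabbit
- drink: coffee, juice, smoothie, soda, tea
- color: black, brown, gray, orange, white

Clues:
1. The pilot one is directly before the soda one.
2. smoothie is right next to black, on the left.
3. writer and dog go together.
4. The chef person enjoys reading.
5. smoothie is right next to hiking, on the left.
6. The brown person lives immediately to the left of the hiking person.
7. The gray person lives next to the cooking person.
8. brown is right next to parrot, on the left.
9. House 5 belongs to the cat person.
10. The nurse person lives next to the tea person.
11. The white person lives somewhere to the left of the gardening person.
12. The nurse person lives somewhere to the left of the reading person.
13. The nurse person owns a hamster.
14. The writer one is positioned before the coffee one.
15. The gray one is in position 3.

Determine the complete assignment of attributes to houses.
Solution:

House | Job | Hobby | Pet | Drink | Color
-----------------------------------------
  1   | nurse | painting | hamster | smoothie | brown
  2   | pilot | hiking | parrot | tea | black
  3   | chef | reading | rabbit | soda | gray
  4   | writer | cooking | dog | juice | white
  5   | plumber | gardening | cat | coffee | orange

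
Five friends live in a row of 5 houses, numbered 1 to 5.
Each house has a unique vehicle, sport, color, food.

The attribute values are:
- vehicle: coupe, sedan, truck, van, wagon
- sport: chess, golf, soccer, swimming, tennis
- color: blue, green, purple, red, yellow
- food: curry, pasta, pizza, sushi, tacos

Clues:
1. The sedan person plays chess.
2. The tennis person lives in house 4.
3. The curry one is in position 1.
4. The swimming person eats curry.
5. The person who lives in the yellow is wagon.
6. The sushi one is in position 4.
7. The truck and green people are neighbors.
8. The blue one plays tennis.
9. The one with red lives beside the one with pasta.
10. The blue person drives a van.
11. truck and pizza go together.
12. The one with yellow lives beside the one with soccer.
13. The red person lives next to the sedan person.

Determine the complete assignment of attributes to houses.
Solution:

House | Vehicle | Sport | Color | Food
--------------------------------------
  1   | wagon | swimming | yellow | curry
  2   | truck | soccer | red | pizza
  3   | sedan | chess | green | pasta
  4   | van | tennis | blue | sushi
  5   | coupe | golf | purple | tacos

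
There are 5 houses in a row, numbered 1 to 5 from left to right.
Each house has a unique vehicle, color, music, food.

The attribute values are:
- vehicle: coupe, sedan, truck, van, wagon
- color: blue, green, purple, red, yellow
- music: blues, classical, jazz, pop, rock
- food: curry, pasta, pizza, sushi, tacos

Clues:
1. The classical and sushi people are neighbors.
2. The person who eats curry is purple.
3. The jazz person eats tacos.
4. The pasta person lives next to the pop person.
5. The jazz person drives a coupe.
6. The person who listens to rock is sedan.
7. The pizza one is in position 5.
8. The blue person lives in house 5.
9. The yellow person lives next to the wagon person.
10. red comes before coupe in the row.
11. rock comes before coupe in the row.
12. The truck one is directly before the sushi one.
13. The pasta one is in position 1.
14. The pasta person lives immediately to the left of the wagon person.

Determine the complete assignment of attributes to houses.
Solution:

House | Vehicle | Color | Music | Food
--------------------------------------
  1   | truck | yellow | classical | pasta
  2   | wagon | red | pop | sushi
  3   | sedan | purple | rock | curry
  4   | coupe | green | jazz | tacos
  5   | van | blue | blues | pizza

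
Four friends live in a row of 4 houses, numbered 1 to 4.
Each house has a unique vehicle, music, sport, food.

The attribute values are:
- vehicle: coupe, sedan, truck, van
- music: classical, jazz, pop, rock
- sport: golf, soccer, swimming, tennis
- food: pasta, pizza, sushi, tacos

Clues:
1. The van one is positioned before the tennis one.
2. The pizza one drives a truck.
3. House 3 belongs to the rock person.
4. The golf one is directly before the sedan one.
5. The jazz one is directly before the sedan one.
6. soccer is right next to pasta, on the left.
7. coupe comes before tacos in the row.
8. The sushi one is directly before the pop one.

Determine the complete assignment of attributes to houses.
Solution:

House | Vehicle | Music | Sport | Food
--------------------------------------
  1   | coupe | jazz | golf | sushi
  2   | sedan | pop | soccer | tacos
  3   | van | rock | swimming | pasta
  4   | truck | classical | tennis | pizza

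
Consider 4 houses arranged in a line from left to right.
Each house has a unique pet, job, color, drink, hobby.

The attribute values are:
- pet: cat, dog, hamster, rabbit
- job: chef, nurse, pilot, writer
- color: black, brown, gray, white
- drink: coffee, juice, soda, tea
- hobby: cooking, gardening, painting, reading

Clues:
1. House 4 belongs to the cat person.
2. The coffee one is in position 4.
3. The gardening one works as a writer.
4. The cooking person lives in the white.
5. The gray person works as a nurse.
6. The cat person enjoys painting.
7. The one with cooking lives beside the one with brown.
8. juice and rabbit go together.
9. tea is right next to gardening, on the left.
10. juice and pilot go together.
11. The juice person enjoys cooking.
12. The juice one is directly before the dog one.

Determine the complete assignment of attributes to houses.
Solution:

House | Pet | Job | Color | Drink | Hobby
-----------------------------------------
  1   | rabbit | pilot | white | juice | cooking
  2   | dog | chef | brown | tea | reading
  3   | hamster | writer | black | soda | gardening
  4   | cat | nurse | gray | coffee | painting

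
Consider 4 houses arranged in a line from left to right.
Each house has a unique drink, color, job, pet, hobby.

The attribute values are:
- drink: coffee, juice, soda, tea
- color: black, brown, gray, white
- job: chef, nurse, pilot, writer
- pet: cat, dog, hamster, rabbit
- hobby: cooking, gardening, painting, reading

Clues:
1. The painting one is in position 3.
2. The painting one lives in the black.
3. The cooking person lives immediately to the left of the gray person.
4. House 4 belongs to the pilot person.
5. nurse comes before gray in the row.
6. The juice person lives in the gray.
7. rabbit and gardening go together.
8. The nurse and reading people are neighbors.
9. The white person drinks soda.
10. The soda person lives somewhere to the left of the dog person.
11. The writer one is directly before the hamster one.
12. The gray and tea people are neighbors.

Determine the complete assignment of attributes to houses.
Solution:

House | Drink | Color | Job | Pet | Hobby
-----------------------------------------
  1   | soda | white | nurse | cat | cooking
  2   | juice | gray | writer | dog | reading
  3   | tea | black | chef | hamster | painting
  4   | coffee | brown | pilot | rabbit | gardening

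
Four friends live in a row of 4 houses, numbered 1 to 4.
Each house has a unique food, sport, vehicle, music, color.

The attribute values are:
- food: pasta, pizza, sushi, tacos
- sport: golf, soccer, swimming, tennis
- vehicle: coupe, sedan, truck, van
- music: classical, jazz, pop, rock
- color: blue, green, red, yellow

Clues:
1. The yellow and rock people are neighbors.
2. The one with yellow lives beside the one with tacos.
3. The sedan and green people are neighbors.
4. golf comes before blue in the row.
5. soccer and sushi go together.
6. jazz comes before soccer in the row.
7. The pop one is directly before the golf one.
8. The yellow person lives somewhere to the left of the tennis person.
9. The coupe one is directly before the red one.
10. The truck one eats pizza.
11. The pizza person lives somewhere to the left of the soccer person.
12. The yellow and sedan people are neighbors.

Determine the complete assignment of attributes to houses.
Solution:

House | Food | Sport | Vehicle | Music | Color
----------------------------------------------
  1   | pasta | swimming | coupe | pop | yellow
  2   | tacos | golf | sedan | rock | red
  3   | pizza | tennis | truck | jazz | green
  4   | sushi | soccer | van | classical | blue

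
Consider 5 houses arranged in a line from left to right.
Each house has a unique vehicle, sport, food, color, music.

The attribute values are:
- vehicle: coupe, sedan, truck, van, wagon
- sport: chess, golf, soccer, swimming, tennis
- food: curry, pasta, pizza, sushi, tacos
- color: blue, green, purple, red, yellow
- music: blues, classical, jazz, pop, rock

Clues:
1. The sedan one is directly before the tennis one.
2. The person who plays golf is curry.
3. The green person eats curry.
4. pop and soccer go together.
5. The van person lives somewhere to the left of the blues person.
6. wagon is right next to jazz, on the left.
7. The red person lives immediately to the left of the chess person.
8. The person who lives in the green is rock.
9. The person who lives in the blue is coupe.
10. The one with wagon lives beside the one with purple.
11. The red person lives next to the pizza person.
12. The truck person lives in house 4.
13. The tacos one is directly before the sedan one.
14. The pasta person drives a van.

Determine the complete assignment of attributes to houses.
Solution:

House | Vehicle | Sport | Food | Color | Music
----------------------------------------------
  1   | wagon | soccer | tacos | red | pop
  2   | sedan | chess | pizza | purple | jazz
  3   | van | tennis | pasta | yellow | classical
  4   | truck | golf | curry | green | rock
  5   | coupe | swimming | sushi | blue | blues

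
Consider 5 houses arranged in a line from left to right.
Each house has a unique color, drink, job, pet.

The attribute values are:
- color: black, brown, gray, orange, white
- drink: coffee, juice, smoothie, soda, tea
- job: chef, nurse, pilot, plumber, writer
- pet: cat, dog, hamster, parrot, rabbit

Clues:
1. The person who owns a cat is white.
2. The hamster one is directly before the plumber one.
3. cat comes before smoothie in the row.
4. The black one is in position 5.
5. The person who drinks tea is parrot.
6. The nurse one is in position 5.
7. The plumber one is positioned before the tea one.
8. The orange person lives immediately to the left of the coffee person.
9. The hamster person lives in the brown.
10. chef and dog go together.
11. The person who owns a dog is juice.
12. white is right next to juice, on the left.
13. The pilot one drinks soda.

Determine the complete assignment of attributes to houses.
Solution:

House | Color | Drink | Job | Pet
---------------------------------
  1   | white | soda | pilot | cat
  2   | orange | juice | chef | dog
  3   | brown | coffee | writer | hamster
  4   | gray | smoothie | plumber | rabbit
  5   | black | tea | nurse | parrot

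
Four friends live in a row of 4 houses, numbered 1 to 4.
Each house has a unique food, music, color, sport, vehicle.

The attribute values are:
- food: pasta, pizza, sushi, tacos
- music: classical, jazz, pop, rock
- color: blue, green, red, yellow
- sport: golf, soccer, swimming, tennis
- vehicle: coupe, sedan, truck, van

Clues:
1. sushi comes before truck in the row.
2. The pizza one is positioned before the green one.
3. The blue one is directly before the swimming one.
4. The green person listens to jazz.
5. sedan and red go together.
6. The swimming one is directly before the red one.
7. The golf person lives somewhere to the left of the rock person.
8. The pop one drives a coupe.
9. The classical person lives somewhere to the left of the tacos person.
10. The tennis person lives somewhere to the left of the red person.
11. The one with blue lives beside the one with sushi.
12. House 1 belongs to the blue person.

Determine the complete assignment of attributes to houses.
Solution:

House | Food | Music | Color | Sport | Vehicle
----------------------------------------------
  1   | pizza | pop | blue | tennis | coupe
  2   | sushi | jazz | green | swimming | van
  3   | pasta | classical | red | golf | sedan
  4   | tacos | rock | yellow | soccer | truck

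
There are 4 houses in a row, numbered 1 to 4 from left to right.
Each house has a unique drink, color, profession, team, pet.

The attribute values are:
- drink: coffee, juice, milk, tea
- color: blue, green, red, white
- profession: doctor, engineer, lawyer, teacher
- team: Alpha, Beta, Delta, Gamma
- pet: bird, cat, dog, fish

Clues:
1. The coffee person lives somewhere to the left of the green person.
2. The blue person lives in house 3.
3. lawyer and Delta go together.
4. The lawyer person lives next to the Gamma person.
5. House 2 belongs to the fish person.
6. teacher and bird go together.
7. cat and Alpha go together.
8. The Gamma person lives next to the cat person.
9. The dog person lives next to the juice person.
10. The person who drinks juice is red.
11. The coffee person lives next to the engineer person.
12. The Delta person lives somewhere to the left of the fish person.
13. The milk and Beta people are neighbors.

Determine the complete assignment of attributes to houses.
Solution:

House | Drink | Color | Profession | Team | Pet
-----------------------------------------------
  1   | coffee | white | lawyer | Delta | dog
  2   | juice | red | engineer | Gamma | fish
  3   | milk | blue | doctor | Alpha | cat
  4   | tea | green | teacher | Beta | bird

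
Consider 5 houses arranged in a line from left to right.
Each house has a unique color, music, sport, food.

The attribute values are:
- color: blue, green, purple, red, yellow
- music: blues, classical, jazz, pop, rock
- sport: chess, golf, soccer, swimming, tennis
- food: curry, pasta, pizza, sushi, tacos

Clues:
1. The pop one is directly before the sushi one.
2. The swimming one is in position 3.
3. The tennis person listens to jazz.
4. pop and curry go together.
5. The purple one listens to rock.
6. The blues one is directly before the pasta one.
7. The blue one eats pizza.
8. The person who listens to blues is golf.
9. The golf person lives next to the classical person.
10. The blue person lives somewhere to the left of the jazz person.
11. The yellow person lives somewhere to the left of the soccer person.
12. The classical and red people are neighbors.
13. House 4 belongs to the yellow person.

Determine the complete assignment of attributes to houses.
Solution:

House | Color | Music | Sport | Food
------------------------------------
  1   | blue | blues | golf | pizza
  2   | green | classical | chess | pasta
  3   | red | pop | swimming | curry
  4   | yellow | jazz | tennis | sushi
  5   | purple | rock | soccer | tacos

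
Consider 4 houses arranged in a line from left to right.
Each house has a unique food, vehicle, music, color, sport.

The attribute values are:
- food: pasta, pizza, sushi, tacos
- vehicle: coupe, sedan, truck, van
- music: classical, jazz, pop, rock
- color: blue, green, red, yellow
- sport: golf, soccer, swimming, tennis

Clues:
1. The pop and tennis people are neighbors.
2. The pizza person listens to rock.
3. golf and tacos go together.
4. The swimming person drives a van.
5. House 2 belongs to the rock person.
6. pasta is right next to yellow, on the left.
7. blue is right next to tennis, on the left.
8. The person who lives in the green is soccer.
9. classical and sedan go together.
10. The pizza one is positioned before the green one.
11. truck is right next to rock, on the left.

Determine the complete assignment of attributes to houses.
Solution:

House | Food | Vehicle | Music | Color | Sport
----------------------------------------------
  1   | tacos | truck | pop | blue | golf
  2   | pizza | coupe | rock | red | tennis
  3   | pasta | sedan | classical | green | soccer
  4   | sushi | van | jazz | yellow | swimming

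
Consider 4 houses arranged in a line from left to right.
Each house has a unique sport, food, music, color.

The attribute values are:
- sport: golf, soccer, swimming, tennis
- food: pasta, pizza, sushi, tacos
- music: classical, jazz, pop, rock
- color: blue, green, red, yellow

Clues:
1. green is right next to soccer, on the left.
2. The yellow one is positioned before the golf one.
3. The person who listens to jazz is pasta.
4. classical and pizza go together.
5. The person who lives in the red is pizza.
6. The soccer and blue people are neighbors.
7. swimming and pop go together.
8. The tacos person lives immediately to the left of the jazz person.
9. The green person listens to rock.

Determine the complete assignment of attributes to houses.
Solution:

House | Sport | Food | Music | Color
------------------------------------
  1   | tennis | tacos | rock | green
  2   | soccer | pasta | jazz | yellow
  3   | swimming | sushi | pop | blue
  4   | golf | pizza | classical | red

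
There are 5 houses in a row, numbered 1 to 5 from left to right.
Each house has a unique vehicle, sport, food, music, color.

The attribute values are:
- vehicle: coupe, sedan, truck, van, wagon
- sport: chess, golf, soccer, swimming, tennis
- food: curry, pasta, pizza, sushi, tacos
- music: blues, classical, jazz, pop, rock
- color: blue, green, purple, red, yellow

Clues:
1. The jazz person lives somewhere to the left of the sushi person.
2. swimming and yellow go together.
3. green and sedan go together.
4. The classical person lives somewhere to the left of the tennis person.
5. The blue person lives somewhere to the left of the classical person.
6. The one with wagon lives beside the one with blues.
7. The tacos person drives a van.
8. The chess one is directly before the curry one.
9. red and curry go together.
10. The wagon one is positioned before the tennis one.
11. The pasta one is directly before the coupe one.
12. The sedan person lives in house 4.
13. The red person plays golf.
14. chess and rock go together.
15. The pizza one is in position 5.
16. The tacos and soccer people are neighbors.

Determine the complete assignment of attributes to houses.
Solution:

House | Vehicle | Sport | Food | Music | Color
----------------------------------------------
  1   | wagon | chess | pasta | rock | blue
  2   | coupe | golf | curry | blues | red
  3   | van | swimming | tacos | jazz | yellow
  4   | sedan | soccer | sushi | classical | green
  5   | truck | tennis | pizza | pop | purple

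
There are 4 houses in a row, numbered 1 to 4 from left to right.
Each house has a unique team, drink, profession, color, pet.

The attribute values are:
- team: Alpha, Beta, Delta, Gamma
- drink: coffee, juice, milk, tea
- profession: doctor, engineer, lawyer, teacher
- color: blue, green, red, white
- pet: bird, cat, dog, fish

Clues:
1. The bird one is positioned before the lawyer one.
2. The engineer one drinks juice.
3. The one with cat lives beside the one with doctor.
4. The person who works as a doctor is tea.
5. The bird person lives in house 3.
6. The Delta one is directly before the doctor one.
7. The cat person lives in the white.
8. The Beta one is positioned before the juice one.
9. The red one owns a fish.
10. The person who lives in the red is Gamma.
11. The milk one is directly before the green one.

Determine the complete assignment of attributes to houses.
Solution:

House | Team | Drink | Profession | Color | Pet
-----------------------------------------------
  1   | Delta | milk | teacher | white | cat
  2   | Beta | tea | doctor | green | dog
  3   | Alpha | juice | engineer | blue | bird
  4   | Gamma | coffee | lawyer | red | fish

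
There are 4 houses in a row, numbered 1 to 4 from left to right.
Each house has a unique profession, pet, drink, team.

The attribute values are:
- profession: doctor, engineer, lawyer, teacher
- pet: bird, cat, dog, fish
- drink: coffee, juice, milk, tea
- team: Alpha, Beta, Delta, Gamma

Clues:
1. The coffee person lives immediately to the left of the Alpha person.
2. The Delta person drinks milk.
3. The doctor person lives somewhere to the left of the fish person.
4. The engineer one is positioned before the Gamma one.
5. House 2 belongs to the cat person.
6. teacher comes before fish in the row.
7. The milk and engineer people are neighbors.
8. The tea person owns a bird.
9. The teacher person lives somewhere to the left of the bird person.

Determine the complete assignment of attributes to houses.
Solution:

House | Profession | Pet | Drink | Team
---------------------------------------
  1   | teacher | dog | milk | Delta
  2   | engineer | cat | coffee | Beta
  3   | doctor | bird | tea | Alpha
  4   | lawyer | fish | juice | Gamma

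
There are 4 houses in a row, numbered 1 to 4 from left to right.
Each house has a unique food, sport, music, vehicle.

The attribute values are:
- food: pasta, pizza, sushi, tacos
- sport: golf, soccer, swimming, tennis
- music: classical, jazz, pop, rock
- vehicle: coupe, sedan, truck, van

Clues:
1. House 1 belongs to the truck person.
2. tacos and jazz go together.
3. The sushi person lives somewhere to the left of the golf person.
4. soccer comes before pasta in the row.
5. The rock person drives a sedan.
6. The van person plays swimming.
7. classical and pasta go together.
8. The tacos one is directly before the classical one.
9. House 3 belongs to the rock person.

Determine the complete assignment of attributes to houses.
Solution:

House | Food | Sport | Music | Vehicle
--------------------------------------
  1   | tacos | soccer | jazz | truck
  2   | pasta | swimming | classical | van
  3   | sushi | tennis | rock | sedan
  4   | pizza | golf | pop | coupe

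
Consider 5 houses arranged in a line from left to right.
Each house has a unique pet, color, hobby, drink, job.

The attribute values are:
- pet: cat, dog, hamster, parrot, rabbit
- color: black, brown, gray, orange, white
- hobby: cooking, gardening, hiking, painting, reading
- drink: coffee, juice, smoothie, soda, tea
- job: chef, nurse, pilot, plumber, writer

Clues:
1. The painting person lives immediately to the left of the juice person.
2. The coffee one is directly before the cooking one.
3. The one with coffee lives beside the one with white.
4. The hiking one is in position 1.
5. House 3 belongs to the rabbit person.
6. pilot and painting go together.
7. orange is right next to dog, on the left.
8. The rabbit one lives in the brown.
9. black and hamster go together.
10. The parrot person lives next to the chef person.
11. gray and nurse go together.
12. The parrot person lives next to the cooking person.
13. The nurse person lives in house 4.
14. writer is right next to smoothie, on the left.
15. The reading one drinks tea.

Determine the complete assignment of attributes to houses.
Solution:

House | Pet | Color | Hobby | Drink | Job
-----------------------------------------
  1   | parrot | orange | hiking | coffee | writer
  2   | dog | white | cooking | smoothie | chef
  3   | rabbit | brown | painting | soda | pilot
  4   | cat | gray | gardening | juice | nurse
  5   | hamster | black | reading | tea | plumber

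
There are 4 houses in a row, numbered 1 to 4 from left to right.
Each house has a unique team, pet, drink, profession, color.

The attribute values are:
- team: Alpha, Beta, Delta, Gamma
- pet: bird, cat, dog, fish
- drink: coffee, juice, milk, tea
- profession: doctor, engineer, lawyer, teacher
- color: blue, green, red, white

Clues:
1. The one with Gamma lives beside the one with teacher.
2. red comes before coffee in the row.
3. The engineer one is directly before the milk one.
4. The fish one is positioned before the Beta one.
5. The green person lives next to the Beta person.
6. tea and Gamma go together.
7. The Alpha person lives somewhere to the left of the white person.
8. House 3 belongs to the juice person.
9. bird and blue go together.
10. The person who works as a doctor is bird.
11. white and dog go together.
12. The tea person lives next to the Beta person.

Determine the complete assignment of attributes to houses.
Solution:

House | Team | Pet | Drink | Profession | Color
-----------------------------------------------
  1   | Gamma | fish | tea | engineer | green
  2   | Beta | cat | milk | teacher | red
  3   | Alpha | bird | juice | doctor | blue
  4   | Delta | dog | coffee | lawyer | white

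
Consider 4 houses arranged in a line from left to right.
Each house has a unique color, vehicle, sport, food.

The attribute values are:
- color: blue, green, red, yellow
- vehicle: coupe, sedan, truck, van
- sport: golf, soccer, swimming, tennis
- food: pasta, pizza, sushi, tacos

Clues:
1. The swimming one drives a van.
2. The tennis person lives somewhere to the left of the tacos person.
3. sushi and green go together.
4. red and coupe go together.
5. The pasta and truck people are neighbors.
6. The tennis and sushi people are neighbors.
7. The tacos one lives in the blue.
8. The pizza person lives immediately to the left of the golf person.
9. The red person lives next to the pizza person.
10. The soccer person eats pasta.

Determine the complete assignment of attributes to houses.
Solution:

House | Color | Vehicle | Sport | Food
--------------------------------------
  1   | red | coupe | soccer | pasta
  2   | yellow | truck | tennis | pizza
  3   | green | sedan | golf | sushi
  4   | blue | van | swimming | tacos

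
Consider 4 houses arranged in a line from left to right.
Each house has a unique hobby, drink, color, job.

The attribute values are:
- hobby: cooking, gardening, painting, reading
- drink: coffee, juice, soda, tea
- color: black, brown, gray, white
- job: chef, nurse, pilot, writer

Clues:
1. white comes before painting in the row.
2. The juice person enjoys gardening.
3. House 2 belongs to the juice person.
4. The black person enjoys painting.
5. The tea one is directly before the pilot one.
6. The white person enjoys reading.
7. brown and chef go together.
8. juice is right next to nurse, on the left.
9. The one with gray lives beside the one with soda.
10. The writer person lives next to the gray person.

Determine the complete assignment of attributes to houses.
Solution:

House | Hobby | Drink | Color | Job
-----------------------------------
  1   | reading | tea | white | writer
  2   | gardening | juice | gray | pilot
  3   | painting | soda | black | nurse
  4   | cooking | coffee | brown | chef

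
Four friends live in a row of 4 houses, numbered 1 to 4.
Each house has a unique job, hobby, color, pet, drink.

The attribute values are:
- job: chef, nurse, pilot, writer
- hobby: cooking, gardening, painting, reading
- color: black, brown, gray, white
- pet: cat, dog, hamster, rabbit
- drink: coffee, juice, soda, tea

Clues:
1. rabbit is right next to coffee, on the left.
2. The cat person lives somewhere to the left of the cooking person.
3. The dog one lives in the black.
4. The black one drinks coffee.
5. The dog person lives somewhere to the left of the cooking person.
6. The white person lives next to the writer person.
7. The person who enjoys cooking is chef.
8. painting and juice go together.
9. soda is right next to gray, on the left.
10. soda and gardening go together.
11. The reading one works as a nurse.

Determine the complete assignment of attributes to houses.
Solution:

House | Job | Hobby | Color | Pet | Drink
-----------------------------------------
  1   | pilot | gardening | white | cat | soda
  2   | writer | painting | gray | rabbit | juice
  3   | nurse | reading | black | dog | coffee
  4   | chef | cooking | brown | hamster | tea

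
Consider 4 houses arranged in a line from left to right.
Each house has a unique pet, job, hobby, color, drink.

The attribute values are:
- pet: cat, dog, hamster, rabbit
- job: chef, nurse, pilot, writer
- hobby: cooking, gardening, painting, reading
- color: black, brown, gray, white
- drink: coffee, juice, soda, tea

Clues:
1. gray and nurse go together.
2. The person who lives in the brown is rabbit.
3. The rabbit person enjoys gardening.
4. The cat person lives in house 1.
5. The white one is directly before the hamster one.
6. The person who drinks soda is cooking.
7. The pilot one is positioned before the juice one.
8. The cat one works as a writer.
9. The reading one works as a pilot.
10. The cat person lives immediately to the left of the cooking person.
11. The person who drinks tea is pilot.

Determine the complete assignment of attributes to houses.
Solution:

House | Pet | Job | Hobby | Color | Drink
-----------------------------------------
  1   | cat | writer | painting | white | coffee
  2   | hamster | nurse | cooking | gray | soda
  3   | dog | pilot | reading | black | tea
  4   | rabbit | chef | gardening | brown | juice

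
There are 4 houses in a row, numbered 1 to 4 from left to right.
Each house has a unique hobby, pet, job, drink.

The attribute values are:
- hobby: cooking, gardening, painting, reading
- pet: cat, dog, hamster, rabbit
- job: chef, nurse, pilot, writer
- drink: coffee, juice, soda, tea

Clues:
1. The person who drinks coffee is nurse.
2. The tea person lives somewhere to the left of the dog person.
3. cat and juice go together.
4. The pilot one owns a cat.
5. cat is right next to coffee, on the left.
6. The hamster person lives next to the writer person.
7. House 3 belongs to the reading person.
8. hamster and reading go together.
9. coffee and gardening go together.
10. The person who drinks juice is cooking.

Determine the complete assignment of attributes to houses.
Solution:

House | Hobby | Pet | Job | Drink
---------------------------------
  1   | cooking | cat | pilot | juice
  2   | gardening | rabbit | nurse | coffee
  3   | reading | hamster | chef | tea
  4   | painting | dog | writer | soda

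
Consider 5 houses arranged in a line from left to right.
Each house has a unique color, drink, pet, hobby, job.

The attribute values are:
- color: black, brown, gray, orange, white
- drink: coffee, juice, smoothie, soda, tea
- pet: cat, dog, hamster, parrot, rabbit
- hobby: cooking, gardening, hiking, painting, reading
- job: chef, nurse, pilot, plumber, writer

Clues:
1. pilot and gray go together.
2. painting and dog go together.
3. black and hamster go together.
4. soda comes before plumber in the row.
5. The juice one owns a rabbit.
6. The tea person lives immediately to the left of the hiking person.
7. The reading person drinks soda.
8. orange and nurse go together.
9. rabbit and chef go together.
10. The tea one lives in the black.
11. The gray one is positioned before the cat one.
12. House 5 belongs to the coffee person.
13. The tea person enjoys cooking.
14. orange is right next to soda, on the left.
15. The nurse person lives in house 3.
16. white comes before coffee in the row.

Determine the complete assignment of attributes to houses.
Solution:

House | Color | Drink | Pet | Hobby | Job
-----------------------------------------
  1   | black | tea | hamster | cooking | writer
  2   | white | juice | rabbit | hiking | chef
  3   | orange | smoothie | dog | painting | nurse
  4   | gray | soda | parrot | reading | pilot
  5   | brown | coffee | cat | gardening | plumber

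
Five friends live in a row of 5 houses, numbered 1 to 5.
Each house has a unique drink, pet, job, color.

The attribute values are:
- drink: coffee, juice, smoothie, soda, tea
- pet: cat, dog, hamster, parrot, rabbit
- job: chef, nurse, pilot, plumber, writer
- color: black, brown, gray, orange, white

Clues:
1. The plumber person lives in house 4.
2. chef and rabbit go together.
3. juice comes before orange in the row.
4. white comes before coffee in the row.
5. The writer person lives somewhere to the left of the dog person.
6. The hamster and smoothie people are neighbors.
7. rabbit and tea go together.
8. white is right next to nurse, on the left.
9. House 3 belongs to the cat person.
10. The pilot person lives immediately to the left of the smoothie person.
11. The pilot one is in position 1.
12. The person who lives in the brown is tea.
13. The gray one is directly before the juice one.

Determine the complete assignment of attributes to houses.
Solution:

House | Drink | Pet | Job | Color
---------------------------------
  1   | soda | hamster | pilot | white
  2   | smoothie | parrot | nurse | gray
  3   | juice | cat | writer | black
  4   | coffee | dog | plumber | orange
  5   | tea | rabbit | chef | brown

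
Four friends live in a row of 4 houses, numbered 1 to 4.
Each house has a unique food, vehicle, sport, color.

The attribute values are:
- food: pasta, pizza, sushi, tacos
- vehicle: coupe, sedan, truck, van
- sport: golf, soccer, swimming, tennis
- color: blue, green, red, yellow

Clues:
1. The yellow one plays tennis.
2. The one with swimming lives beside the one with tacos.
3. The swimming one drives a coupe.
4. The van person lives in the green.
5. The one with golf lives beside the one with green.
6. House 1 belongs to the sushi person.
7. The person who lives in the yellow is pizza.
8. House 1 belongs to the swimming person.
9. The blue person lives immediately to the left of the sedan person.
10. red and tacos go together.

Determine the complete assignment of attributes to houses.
Solution:

House | Food | Vehicle | Sport | Color
--------------------------------------
  1   | sushi | coupe | swimming | blue
  2   | tacos | sedan | golf | red
  3   | pasta | van | soccer | green
  4   | pizza | truck | tennis | yellow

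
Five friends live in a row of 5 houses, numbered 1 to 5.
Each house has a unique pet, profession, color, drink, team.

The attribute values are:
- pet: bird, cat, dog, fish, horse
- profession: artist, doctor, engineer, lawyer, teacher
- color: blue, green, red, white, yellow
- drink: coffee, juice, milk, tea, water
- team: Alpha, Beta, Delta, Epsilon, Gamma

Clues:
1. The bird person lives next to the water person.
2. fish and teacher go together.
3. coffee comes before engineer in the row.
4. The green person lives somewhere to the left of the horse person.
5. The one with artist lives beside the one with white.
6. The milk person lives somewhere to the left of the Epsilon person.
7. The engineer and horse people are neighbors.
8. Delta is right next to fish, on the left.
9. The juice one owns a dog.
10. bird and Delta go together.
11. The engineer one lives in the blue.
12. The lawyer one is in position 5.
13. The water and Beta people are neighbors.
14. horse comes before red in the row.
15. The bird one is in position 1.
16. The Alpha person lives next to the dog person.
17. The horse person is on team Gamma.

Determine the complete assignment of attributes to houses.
Solution:

House | Pet | Profession | Color | Drink | Team
-----------------------------------------------
  1   | bird | artist | green | coffee | Delta
  2   | fish | teacher | white | water | Alpha
  3   | dog | engineer | blue | juice | Beta
  4   | horse | doctor | yellow | milk | Gamma
  5   | cat | lawyer | red | tea | Epsilon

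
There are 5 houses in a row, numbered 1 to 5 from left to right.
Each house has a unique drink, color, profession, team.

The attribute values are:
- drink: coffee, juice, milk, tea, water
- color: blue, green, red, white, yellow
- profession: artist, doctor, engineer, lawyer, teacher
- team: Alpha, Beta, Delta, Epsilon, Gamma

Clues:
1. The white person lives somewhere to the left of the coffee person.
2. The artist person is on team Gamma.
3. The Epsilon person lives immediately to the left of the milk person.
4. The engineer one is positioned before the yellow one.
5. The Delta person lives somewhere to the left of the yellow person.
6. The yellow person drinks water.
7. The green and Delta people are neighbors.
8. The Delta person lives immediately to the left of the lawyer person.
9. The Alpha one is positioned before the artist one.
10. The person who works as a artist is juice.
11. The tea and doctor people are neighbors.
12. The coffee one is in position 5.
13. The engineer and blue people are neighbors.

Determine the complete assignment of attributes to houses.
Solution:

House | Drink | Color | Profession | Team
-----------------------------------------
  1   | tea | green | engineer | Epsilon
  2   | milk | blue | doctor | Delta
  3   | water | yellow | lawyer | Alpha
  4   | juice | white | artist | Gamma
  5   | coffee | red | teacher | Beta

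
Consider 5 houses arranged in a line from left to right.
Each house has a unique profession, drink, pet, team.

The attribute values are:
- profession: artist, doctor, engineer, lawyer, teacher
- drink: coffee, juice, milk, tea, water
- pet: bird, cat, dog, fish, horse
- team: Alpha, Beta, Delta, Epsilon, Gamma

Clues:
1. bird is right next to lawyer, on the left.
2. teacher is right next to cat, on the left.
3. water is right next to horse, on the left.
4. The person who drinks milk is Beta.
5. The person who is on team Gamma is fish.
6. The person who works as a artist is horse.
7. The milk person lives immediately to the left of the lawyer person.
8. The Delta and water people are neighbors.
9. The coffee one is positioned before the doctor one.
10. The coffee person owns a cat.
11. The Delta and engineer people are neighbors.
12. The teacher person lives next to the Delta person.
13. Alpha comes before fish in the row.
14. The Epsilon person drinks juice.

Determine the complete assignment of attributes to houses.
Solution:

House | Profession | Drink | Pet | Team
---------------------------------------
  1   | teacher | milk | bird | Beta
  2   | lawyer | coffee | cat | Delta
  3   | engineer | water | dog | Alpha
  4   | artist | juice | horse | Epsilon
  5   | doctor | tea | fish | Gamma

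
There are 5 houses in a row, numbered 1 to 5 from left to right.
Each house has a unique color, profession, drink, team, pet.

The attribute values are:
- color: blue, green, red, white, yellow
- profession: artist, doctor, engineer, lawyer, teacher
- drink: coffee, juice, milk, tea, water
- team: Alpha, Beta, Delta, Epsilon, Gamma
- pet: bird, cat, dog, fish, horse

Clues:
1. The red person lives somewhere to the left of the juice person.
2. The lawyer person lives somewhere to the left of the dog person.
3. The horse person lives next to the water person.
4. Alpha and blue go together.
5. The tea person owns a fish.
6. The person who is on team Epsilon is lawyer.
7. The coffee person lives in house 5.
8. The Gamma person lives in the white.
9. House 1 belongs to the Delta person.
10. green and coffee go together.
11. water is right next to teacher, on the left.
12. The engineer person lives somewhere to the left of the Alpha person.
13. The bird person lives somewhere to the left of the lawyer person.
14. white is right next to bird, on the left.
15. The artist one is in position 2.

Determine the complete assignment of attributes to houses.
Solution:

House | Color | Profession | Drink | Team | Pet
-----------------------------------------------
  1   | red | engineer | milk | Delta | horse
  2   | white | artist | water | Gamma | cat
  3   | blue | teacher | juice | Alpha | bird
  4   | yellow | lawyer | tea | Epsilon | fish
  5   | green | doctor | coffee | Beta | dog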